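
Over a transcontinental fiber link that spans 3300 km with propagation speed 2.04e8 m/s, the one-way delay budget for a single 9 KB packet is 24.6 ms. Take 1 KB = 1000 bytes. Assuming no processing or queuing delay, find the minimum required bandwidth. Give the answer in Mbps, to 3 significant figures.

L = 72000 bits.
Propagation delay = 3300000 / 204000000 = 16.1765 ms.
Transmission budget = 24.6 − 16.1765 = 8.42353 ms.
R ≥ L / t_tx = 72000 bits / 0.00842353 s = 8.55 Mbps.

8.55 Mbps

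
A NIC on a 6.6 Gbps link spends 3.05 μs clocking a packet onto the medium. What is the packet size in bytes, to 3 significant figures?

2520 bytes

L = R × t_tx = 6600000000 b/s × 3.05e-06 s = 20130 bits.
In bytes: 20130 / 8 = 2520 bytes.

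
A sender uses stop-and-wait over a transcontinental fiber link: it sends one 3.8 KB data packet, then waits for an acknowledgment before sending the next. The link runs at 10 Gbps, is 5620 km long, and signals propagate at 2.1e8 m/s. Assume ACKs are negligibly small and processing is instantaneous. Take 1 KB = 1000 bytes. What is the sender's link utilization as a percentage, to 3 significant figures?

t_tx = L/R = 30400/10000000000 = 3.04e-06 s.
t_prop = 5620000/210000000 = 0.0267619 s; RTT = 0.0535238 s.
Cycle = t_tx + RTT = 0.0535268 s.
Utilization = t_tx / cycle = 3.04e-06/0.0535268 = 0.00568 %.

0.00568 %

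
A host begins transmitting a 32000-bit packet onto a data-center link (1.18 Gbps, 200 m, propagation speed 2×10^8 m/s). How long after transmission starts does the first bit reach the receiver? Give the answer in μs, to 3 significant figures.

1.00 μs

First bit experiences only propagation delay: d/s = 200/200000000 = 1.00 μs.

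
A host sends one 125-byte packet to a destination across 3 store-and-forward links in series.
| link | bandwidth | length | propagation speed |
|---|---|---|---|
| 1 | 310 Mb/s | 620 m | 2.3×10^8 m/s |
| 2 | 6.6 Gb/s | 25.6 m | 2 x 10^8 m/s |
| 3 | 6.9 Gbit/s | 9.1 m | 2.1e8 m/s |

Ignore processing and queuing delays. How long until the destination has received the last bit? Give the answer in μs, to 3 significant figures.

L = 125 × 8 = 1000 bits.
Transmission delays (L/R per hop): 3.22581, 0.151515, 0.144928 μs; sum = 3.52225 μs.
Propagation delays (d/s per hop): 2.69565, 0.128, 0.0433333 μs; sum = 2.86699 μs.
End-to-end = 6.39 μs.

6.39 μs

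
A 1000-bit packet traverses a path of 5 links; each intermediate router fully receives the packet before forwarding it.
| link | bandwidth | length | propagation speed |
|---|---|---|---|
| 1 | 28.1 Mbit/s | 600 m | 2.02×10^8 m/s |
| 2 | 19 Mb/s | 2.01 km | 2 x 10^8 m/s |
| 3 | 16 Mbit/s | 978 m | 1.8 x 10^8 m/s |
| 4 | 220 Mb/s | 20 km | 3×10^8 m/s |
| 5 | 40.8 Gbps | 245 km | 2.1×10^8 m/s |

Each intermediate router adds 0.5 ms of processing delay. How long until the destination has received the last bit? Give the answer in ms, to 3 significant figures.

3.41 ms

Transmission delays (L/R per hop): 0.0355872, 0.0526316, 0.0625, 0.00454545, 2.45098e-05 ms; sum = 0.155289 ms.
Propagation delays (d/s per hop): 0.0029703, 0.01005, 0.00543333, 0.0666667, 1.16667 ms; sum = 1.25179 ms.
Processing at 4 router(s): 4 × 0.5 ms = 2 ms.
End-to-end = 3.41 ms.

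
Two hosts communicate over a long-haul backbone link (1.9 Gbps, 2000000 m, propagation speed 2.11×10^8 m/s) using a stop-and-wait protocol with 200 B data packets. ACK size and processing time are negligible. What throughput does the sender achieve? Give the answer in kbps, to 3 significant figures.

t_tx = L/R = 1600/1900000000 = 8.42105e-07 s.
t_prop = 2000000/211000000 = 0.00947867 s; RTT = 0.0189573 s.
Cycle = t_tx + RTT = 0.0189582 s.
Throughput = L / cycle = 1600 / 0.0189582 = 84.4 kbps.

84.4 kbps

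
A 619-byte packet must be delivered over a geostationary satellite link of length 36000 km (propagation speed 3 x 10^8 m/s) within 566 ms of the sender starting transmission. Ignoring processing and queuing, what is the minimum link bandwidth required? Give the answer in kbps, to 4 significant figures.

L = 4952 bits.
Propagation delay = 36000000 / 300000000 = 120 ms.
Transmission budget = 566 − 120 = 446 ms.
R ≥ L / t_tx = 4952 bits / 0.446 s = 11.10 kbps.

11.10 kbps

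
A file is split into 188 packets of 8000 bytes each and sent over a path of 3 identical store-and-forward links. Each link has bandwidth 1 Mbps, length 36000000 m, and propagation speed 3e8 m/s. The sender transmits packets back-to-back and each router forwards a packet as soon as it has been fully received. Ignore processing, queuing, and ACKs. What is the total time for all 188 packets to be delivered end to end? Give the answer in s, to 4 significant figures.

12.52 s

Per-hop transmission t_tx = L/R = 64000/1000000 = 0.064 s.
Per-hop propagation t_prop = 36000000/300000000 = 0.12 s.
Pipeline fill: first packet needs 3·t_tx to clear all hops; remaining 187 packets each add one t_tx.
Total = (3+188-1)·t_tx + 3·t_prop = 190·0.064 + 3·0.12 = 12.52 s.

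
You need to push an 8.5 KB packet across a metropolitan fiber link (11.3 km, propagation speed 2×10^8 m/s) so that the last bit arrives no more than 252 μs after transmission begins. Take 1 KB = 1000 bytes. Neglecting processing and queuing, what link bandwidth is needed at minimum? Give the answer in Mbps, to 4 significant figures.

347.8 Mbps

L = 68000 bits.
Propagation delay = 11300 / 200000000 = 56.5 μs.
Transmission budget = 252 − 56.5 = 195.5 μs.
R ≥ L / t_tx = 68000 bits / 0.0001955 s = 347.8 Mbps.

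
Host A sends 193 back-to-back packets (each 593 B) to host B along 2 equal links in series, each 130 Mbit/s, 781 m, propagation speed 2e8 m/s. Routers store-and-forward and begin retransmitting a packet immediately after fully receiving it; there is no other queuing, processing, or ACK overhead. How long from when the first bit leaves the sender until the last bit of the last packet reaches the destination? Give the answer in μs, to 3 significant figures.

7090 μs

Per-hop transmission t_tx = L/R = 4744/130000000 = 36.4923 μs.
Per-hop propagation t_prop = 781/200000000 = 3.905 μs.
Pipeline fill: first packet needs 2·t_tx to clear all hops; remaining 192 packets each add one t_tx.
Total = (2+193-1)·t_tx + 2·t_prop = 194·36.4923 + 2·3.905 = 7090 μs.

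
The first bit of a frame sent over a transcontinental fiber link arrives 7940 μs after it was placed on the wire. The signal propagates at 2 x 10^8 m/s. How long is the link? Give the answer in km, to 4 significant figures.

1588 km

d = s × t_prop = 200000000 × 0.00794 = 1588 km.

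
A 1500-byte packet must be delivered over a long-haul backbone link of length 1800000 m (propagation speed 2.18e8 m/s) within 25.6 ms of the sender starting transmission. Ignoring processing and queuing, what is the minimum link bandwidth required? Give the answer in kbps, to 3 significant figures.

692 kbps

L = 12000 bits.
Propagation delay = 1800000 / 2.18e+08 = 8.25688 ms.
Transmission budget = 25.6 − 8.25688 = 17.3431 ms.
R ≥ L / t_tx = 12000 bits / 0.0173431 s = 692 kbps.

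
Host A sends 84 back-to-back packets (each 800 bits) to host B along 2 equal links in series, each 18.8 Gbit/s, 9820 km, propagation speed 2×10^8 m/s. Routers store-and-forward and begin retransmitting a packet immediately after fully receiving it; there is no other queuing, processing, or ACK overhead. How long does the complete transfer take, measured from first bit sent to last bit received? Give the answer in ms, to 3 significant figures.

98.2 ms

Per-hop transmission t_tx = L/R = 800/18800000000 = 4.25532e-05 ms.
Per-hop propagation t_prop = 9820000/200000000 = 49.1 ms.
Pipeline fill: first packet needs 2·t_tx to clear all hops; remaining 83 packets each add one t_tx.
Total = (2+84-1)·t_tx + 2·t_prop = 85·4.25532e-05 + 2·49.1 = 98.2 ms.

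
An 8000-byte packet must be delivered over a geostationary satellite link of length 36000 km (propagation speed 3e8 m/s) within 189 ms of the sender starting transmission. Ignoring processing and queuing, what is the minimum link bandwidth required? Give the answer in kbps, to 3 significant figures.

L = 64000 bits.
Propagation delay = 36000000 / 300000000 = 120 ms.
Transmission budget = 189 − 120 = 69 ms.
R ≥ L / t_tx = 64000 bits / 0.069 s = 928 kbps.

928 kbps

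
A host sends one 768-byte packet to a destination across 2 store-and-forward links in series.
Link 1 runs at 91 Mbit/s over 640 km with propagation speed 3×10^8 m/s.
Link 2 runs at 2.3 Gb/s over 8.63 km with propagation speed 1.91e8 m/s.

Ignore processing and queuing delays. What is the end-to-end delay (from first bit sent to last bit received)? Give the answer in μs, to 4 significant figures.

L = 768 × 8 = 6144 bits.
Transmission delays (L/R per hop): 67.5165, 2.6713 μs; sum = 70.1878 μs.
Propagation delays (d/s per hop): 2133.33, 45.1832 μs; sum = 2178.52 μs.
End-to-end = 2249 μs.

2249 μs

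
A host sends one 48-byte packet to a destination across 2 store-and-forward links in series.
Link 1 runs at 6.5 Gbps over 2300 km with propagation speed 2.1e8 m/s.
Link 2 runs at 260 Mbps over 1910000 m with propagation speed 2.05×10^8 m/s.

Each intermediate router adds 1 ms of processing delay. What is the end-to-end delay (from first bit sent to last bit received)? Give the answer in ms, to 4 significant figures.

L = 48 × 8 = 384 bits.
Transmission delays (L/R per hop): 5.90769e-05, 0.00147692 ms; sum = 0.001536 ms.
Propagation delays (d/s per hop): 10.9524, 9.31707 ms; sum = 20.2695 ms.
Processing at 1 router(s): 1 × 1 ms = 1 ms.
End-to-end = 21.27 ms.

21.27 ms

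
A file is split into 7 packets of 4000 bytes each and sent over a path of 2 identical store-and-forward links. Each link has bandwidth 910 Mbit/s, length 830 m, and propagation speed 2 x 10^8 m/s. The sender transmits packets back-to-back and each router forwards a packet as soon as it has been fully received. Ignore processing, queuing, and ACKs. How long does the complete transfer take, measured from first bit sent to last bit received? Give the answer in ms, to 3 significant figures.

Per-hop transmission t_tx = L/R = 32000/910000000 = 0.0351648 ms.
Per-hop propagation t_prop = 830/200000000 = 0.00415 ms.
Pipeline fill: first packet needs 2·t_tx to clear all hops; remaining 6 packets each add one t_tx.
Total = (2+7-1)·t_tx + 2·t_prop = 8·0.0351648 + 2·0.00415 = 0.290 ms.

0.290 ms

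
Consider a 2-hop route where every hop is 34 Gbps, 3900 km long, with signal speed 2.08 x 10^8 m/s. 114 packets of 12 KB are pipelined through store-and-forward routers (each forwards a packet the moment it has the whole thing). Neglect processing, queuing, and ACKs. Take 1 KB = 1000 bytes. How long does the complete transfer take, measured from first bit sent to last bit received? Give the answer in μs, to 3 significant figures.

37800 μs

Per-hop transmission t_tx = L/R = 96000/34000000000 = 2.82353 μs.
Per-hop propagation t_prop = 3900000/208000000 = 18750 μs.
Pipeline fill: first packet needs 2·t_tx to clear all hops; remaining 113 packets each add one t_tx.
Total = (2+114-1)·t_tx + 2·t_prop = 115·2.82353 + 2·18750 = 37800 μs.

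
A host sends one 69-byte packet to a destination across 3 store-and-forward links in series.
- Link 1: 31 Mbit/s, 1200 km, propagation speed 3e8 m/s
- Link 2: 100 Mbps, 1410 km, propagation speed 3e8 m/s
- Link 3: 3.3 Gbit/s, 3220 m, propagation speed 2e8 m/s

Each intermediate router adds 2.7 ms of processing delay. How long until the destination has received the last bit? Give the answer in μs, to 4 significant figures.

14140 μs

L = 69 × 8 = 552 bits.
Transmission delays (L/R per hop): 17.8065, 5.52, 0.167273 μs; sum = 23.4937 μs.
Propagation delays (d/s per hop): 4000, 4700, 16.1 μs; sum = 8716.1 μs.
Processing at 2 router(s): 2 × 2.7 ms = 5400 μs.
End-to-end = 14140 μs.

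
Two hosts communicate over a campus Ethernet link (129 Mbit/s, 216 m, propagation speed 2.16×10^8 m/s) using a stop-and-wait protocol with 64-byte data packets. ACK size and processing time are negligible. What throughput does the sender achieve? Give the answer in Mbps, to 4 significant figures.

85.78 Mbps

t_tx = L/R = 512/129000000 = 3.96899e-06 s.
t_prop = 216/216000000 = 1e-06 s; RTT = 2e-06 s.
Cycle = t_tx + RTT = 5.96899e-06 s.
Throughput = L / cycle = 512 / 5.96899e-06 = 85.78 Mbps.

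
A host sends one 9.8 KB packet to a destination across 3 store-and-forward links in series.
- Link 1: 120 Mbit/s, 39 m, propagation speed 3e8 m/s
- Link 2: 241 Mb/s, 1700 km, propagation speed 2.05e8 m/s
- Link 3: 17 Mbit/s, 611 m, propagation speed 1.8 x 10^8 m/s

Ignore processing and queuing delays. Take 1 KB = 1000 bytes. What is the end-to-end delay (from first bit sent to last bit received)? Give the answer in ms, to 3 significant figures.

L = 78400 bits.
Transmission delays (L/R per hop): 0.653333, 0.325311, 4.61176 ms; sum = 5.59041 ms.
Propagation delays (d/s per hop): 0.00013, 8.29268, 0.00339444 ms; sum = 8.29621 ms.
End-to-end = 13.9 ms.

13.9 ms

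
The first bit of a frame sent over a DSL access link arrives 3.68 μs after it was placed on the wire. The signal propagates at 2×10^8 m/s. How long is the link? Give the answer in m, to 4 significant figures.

d = s × t_prop = 200000000 × 3.68e-06 = 736.0 m.

736.0 m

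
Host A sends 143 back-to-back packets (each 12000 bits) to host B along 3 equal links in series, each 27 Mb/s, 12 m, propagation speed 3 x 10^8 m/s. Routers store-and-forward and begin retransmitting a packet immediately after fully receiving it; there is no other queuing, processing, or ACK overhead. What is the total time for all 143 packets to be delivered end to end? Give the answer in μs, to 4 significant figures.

Per-hop transmission t_tx = L/R = 12000/27000000 = 444.444 μs.
Per-hop propagation t_prop = 12/300000000 = 0.04 μs.
Pipeline fill: first packet needs 3·t_tx to clear all hops; remaining 142 packets each add one t_tx.
Total = (3+143-1)·t_tx + 3·t_prop = 145·444.444 + 3·0.04 = 64440 μs.

64440 μs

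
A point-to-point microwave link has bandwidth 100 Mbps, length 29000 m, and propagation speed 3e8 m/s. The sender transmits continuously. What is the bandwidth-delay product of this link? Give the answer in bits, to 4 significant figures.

Propagation delay = 29000 / 300000000 = 9.66667e-05 s.
BDP = R × t_prop = 100000000 × 9.66667e-05 = 9666.67 bits.

9667 bits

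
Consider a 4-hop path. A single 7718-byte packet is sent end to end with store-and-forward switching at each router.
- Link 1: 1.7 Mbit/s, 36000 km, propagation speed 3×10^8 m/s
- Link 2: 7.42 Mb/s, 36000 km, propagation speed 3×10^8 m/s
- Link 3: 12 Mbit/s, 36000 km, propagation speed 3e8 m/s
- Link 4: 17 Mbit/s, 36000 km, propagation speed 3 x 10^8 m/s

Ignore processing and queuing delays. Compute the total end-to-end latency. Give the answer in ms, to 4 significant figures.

533.4 ms

L = 7718 × 8 = 61744 bits.
Transmission delays (L/R per hop): 36.32, 8.32129, 5.14533, 3.632 ms; sum = 53.4186 ms.
Propagation delays (d/s per hop): 120, 120, 120, 120 ms; sum = 480 ms.
End-to-end = 533.4 ms.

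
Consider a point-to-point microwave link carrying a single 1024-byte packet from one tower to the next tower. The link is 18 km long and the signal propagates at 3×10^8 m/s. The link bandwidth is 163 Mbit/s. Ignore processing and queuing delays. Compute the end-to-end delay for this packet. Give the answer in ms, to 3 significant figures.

L = 1024 × 8 = 8192 bits.
Transmission delay = L/R = 8192 / 163000000 = 0.0502577 ms.
Propagation delay = d/s = 18000 m / 300000000 m/s = 0.06 ms.
Total = 0.110 ms.

0.110 ms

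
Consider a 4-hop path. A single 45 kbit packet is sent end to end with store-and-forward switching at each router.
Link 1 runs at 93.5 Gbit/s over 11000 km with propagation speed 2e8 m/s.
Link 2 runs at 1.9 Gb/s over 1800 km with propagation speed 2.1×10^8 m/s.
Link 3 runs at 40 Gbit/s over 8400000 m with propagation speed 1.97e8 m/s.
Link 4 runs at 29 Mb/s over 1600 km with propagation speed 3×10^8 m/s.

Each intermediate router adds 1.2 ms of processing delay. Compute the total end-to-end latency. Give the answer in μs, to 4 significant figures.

L = 45000 bits.
Transmission delays (L/R per hop): 0.481283, 23.6842, 1.125, 1551.72 μs; sum = 1577.01 μs.
Propagation delays (d/s per hop): 55000, 8571.43, 42639.6, 5333.33 μs; sum = 111544 μs.
Processing at 3 router(s): 3 × 1.2 ms = 3600 μs.
End-to-end = 116700 μs.

116700 μs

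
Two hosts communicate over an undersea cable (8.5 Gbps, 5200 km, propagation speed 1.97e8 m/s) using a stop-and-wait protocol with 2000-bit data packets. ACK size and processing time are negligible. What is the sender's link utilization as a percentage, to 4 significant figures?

t_tx = L/R = 2000/8500000000 = 2.35294e-07 s.
t_prop = 5200000/197000000 = 0.0263959 s; RTT = 0.0527919 s.
Cycle = t_tx + RTT = 0.0527921 s.
Utilization = t_tx / cycle = 2.35294e-07/0.0527921 = 0.0004457 %.

0.0004457 %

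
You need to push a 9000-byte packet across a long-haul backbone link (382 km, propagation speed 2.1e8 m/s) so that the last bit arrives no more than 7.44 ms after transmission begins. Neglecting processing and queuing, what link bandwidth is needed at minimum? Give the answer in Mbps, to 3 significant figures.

L = 72000 bits.
Propagation delay = 382000 / 210000000 = 1.81905 ms.
Transmission budget = 7.44 − 1.81905 = 5.62095 ms.
R ≥ L / t_tx = 72000 bits / 0.00562095 s = 12.8 Mbps.

12.8 Mbps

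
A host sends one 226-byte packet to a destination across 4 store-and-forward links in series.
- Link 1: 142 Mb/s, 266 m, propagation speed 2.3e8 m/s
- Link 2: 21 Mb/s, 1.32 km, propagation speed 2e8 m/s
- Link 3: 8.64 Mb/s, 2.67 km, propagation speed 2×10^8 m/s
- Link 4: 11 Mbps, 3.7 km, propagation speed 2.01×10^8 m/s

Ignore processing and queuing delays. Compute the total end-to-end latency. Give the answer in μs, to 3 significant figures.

L = 226 × 8 = 1808 bits.
Transmission delays (L/R per hop): 12.7324, 86.0952, 209.259, 164.364 μs; sum = 472.451 μs.
Propagation delays (d/s per hop): 1.15652, 6.6, 13.35, 18.408 μs; sum = 39.5145 μs.
End-to-end = 512 μs.

512 μs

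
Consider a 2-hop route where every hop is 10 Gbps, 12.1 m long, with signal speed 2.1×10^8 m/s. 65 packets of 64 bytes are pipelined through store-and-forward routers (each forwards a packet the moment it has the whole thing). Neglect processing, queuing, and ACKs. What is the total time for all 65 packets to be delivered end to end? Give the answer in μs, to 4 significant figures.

3.494 μs

Per-hop transmission t_tx = L/R = 512/10000000000 = 0.0512 μs.
Per-hop propagation t_prop = 12.1/210000000 = 0.057619 μs.
Pipeline fill: first packet needs 2·t_tx to clear all hops; remaining 64 packets each add one t_tx.
Total = (2+65-1)·t_tx + 2·t_prop = 66·0.0512 + 2·0.057619 = 3.494 μs.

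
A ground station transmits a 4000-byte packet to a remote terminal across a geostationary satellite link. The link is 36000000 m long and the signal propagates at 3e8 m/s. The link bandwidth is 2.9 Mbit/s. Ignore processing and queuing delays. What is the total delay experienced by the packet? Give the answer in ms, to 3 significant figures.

L = 4000 × 8 = 32000 bits.
Transmission delay = L/R = 32000 / 2900000 = 11.0345 ms.
Propagation delay = d/s = 36000000 m / 300000000 m/s = 120 ms.
Total = 131 ms.

131 ms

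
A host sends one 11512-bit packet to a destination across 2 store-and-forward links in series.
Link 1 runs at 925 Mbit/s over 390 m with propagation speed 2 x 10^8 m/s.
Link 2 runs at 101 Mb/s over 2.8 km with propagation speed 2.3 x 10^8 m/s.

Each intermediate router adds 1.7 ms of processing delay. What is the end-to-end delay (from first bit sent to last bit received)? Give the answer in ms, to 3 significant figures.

1.84 ms

Transmission delays (L/R per hop): 0.0124454, 0.11398 ms; sum = 0.126426 ms.
Propagation delays (d/s per hop): 0.00195, 0.0121739 ms; sum = 0.0141239 ms.
Processing at 1 router(s): 1 × 1.7 ms = 1.7 ms.
End-to-end = 1.84 ms.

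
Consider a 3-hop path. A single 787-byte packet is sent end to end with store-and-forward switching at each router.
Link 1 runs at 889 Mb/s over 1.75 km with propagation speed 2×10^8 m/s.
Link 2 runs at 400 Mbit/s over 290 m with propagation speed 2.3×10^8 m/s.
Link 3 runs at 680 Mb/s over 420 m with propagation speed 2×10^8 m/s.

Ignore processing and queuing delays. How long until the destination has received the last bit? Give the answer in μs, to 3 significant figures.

L = 787 × 8 = 6296 bits.
Transmission delays (L/R per hop): 7.08211, 15.74, 9.25882 μs; sum = 32.0809 μs.
Propagation delays (d/s per hop): 8.75, 1.26087, 2.1 μs; sum = 12.1109 μs.
End-to-end = 44.2 μs.

44.2 μs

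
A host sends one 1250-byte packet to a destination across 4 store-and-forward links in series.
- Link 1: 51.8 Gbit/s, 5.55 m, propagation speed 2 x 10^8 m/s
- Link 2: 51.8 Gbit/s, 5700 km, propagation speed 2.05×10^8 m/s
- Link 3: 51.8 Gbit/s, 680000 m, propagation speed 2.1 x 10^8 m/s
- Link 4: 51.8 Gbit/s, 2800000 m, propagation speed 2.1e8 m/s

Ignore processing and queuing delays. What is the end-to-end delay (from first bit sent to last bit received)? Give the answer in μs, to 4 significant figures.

L = 1250 × 8 = 10000 bits.
Transmission delay per hop = L/R = 10000/51800000000 = 0.19305 μs; 4 hops → 0.772201 μs.
Propagation delays (d/s per hop): 0.02775, 27804.9, 3238.1, 13333.3 μs; sum = 44376.3 μs.
End-to-end = 44380 μs.

44380 μs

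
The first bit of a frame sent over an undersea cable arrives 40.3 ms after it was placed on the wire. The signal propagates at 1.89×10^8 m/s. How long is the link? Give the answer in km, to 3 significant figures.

7620 km

d = s × t_prop = 189000000 × 0.0403 = 7620 km.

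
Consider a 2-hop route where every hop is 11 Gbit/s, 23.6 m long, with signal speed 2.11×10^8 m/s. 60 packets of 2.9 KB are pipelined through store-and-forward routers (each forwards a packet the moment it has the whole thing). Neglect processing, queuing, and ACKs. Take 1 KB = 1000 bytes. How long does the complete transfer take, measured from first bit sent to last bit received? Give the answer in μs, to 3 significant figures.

Per-hop transmission t_tx = L/R = 23200/11000000000 = 2.10909 μs.
Per-hop propagation t_prop = 23.6/211000000 = 0.111848 μs.
Pipeline fill: first packet needs 2·t_tx to clear all hops; remaining 59 packets each add one t_tx.
Total = (2+60-1)·t_tx + 2·t_prop = 61·2.10909 + 2·0.111848 = 129 μs.

129 μs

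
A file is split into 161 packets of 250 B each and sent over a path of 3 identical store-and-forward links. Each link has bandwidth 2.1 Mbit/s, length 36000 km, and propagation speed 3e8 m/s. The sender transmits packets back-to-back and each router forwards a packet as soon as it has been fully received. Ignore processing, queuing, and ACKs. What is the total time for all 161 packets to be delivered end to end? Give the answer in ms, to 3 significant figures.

Per-hop transmission t_tx = L/R = 2000/2100000 = 0.952381 ms.
Per-hop propagation t_prop = 36000000/300000000 = 120 ms.
Pipeline fill: first packet needs 3·t_tx to clear all hops; remaining 160 packets each add one t_tx.
Total = (3+161-1)·t_tx + 3·t_prop = 163·0.952381 + 3·120 = 515 ms.

515 ms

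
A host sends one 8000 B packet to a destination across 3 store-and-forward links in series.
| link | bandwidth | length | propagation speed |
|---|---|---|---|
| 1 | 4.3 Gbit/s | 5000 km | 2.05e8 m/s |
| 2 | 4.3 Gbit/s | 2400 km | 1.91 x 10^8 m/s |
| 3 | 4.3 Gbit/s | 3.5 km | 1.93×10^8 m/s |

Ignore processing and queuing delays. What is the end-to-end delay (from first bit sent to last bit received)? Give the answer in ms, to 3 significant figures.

L = 8000 × 8 = 64000 bits.
Transmission delay per hop = L/R = 64000/4300000000 = 0.0148837 ms; 3 hops → 0.0446512 ms.
Propagation delays (d/s per hop): 24.3902, 12.5654, 0.0181347 ms; sum = 36.9738 ms.
End-to-end = 37.0 ms.

37.0 ms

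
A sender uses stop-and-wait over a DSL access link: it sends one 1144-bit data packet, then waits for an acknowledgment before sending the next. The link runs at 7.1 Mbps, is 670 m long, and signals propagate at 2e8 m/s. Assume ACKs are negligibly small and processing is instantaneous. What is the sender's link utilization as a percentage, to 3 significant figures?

t_tx = L/R = 1144/7100000 = 0.000161127 s.
t_prop = 670/200000000 = 3.35e-06 s; RTT = 6.7e-06 s.
Cycle = t_tx + RTT = 0.000167827 s.
Utilization = t_tx / cycle = 0.000161127/0.000167827 = 96.0 %.

96.0 %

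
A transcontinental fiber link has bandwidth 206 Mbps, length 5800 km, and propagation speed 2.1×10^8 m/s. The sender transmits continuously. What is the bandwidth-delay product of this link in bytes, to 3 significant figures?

711000 bytes

Propagation delay = 5800000 / 210000000 = 0.027619 s.
BDP = R × t_prop = 206000000 × 0.027619 = 5689520 bits.
In bytes: 5689520/8 = 711000 bytes.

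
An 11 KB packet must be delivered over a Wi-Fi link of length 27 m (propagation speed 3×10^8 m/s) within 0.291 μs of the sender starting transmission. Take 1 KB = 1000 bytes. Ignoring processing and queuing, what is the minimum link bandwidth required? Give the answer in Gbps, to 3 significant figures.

438 Gbps

L = 88000 bits.
Propagation delay = 27 / 300000000 = 0.09 μs.
Transmission budget = 0.291 − 0.09 = 0.201 μs.
R ≥ L / t_tx = 88000 bits / 2.01e-07 s = 438 Gbps.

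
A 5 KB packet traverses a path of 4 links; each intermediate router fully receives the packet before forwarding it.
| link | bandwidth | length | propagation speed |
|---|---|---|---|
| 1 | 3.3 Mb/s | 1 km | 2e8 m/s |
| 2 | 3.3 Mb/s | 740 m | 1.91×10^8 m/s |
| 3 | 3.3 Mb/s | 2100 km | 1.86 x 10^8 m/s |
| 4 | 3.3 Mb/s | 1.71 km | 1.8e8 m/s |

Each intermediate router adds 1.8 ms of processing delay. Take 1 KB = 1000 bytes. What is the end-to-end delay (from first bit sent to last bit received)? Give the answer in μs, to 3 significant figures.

L = 40000 bits.
Transmission delay per hop = L/R = 40000/3300000 = 12121.2 μs; 4 hops → 48484.8 μs.
Propagation delays (d/s per hop): 5, 3.87435, 11290.3, 9.5 μs; sum = 11308.7 μs.
Processing at 3 router(s): 3 × 1.8 ms = 5400 μs.
End-to-end = 65200 μs.

65200 μs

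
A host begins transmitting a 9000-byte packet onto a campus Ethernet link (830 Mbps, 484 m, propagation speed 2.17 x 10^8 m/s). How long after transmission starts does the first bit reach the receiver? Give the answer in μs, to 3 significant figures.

2.23 μs

First bit experiences only propagation delay: d/s = 484/217000000 = 2.23 μs.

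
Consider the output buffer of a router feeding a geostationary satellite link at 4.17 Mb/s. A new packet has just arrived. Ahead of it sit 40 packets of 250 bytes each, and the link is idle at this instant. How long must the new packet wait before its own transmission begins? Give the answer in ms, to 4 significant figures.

19.18 ms

Each queued packet: L/R = 2000/4170000 = 0.479616 ms.
40 queued → 19.1847 ms.
Queuing delay = 19.18 ms.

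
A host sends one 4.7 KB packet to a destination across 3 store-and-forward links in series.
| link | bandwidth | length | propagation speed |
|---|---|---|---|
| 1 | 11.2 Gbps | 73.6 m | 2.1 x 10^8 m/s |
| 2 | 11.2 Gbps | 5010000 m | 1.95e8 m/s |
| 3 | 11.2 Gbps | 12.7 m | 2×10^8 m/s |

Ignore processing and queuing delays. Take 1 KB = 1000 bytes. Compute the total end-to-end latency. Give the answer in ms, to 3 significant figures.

25.7 ms

L = 37600 bits.
Transmission delay per hop = L/R = 37600/11200000000 = 0.00335714 ms; 3 hops → 0.0100714 ms.
Propagation delays (d/s per hop): 0.000350476, 25.6923, 6.35e-05 ms; sum = 25.6927 ms.
End-to-end = 25.7 ms.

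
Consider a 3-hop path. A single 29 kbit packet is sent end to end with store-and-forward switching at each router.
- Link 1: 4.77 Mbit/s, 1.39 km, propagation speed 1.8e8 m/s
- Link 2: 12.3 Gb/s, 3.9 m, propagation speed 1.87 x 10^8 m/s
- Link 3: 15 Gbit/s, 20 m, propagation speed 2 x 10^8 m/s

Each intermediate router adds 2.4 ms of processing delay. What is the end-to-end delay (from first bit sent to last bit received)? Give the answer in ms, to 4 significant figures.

10.89 ms

L = 29000 bits.
Transmission delays (L/R per hop): 6.07966, 0.00235772, 0.00193333 ms; sum = 6.08396 ms.
Propagation delays (d/s per hop): 0.00772222, 2.08556e-05, 0.0001 ms; sum = 0.00784308 ms.
Processing at 2 router(s): 2 × 2.4 ms = 4.8 ms.
End-to-end = 10.89 ms.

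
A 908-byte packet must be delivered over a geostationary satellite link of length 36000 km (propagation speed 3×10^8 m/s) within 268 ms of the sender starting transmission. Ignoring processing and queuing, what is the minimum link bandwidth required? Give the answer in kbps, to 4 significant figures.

L = 7264 bits.
Propagation delay = 36000000 / 300000000 = 120 ms.
Transmission budget = 268 − 120 = 148 ms.
R ≥ L / t_tx = 7264 bits / 0.148 s = 49.08 kbps.

49.08 kbps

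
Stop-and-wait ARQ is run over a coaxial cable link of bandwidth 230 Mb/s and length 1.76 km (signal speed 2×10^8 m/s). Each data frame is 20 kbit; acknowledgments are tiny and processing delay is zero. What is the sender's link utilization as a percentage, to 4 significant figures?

83.17 %

t_tx = L/R = 20000/230000000 = 8.69565e-05 s.
t_prop = 1760/200000000 = 8.8e-06 s; RTT = 1.76e-05 s.
Cycle = t_tx + RTT = 0.000104557 s.
Utilization = t_tx / cycle = 8.69565e-05/0.000104557 = 83.17 %.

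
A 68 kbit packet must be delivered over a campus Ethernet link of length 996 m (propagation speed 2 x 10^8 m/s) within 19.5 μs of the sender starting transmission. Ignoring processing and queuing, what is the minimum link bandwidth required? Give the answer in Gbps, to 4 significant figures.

Propagation delay = 996 / 200000000 = 4.98 μs.
Transmission budget = 19.5 − 4.98 = 14.52 μs.
R ≥ L / t_tx = 68000 bits / 1.452e-05 s = 4.683 Gbps.

4.683 Gbps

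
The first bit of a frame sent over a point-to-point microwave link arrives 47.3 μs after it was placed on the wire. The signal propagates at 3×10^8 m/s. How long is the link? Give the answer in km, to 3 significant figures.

d = s × t_prop = 300000000 × 4.73e-05 = 14.2 km.

14.2 km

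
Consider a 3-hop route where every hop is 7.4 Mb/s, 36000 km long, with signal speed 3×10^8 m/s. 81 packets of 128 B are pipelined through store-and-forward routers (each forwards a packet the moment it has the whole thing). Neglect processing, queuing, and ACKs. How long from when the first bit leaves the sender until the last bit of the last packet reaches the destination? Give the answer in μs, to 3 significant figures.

371000 μs

Per-hop transmission t_tx = L/R = 1024/7400000 = 138.378 μs.
Per-hop propagation t_prop = 36000000/300000000 = 120000 μs.
Pipeline fill: first packet needs 3·t_tx to clear all hops; remaining 80 packets each add one t_tx.
Total = (3+81-1)·t_tx + 3·t_prop = 83·138.378 + 3·120000 = 371000 μs.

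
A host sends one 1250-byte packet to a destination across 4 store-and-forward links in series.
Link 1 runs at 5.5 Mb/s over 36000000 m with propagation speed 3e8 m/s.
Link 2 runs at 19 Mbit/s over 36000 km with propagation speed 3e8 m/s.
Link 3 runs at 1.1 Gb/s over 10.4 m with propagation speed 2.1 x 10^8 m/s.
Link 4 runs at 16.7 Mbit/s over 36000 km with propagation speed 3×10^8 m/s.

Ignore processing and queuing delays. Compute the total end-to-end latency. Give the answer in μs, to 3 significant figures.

363000 μs

L = 1250 × 8 = 10000 bits.
Transmission delays (L/R per hop): 1818.18, 526.316, 9.09091, 598.802 μs; sum = 2952.39 μs.
Propagation delays (d/s per hop): 120000, 120000, 0.0495238, 120000 μs; sum = 360000 μs.
End-to-end = 363000 μs.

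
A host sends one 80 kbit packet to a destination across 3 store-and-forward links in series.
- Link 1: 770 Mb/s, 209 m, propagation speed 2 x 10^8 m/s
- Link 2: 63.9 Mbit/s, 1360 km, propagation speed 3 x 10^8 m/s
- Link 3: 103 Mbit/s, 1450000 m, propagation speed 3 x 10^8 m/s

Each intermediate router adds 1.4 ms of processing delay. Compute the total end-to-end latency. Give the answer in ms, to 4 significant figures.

14.30 ms

L = 80000 bits.
Transmission delays (L/R per hop): 0.103896, 1.25196, 0.776699 ms; sum = 2.13255 ms.
Propagation delays (d/s per hop): 0.001045, 4.53333, 4.83333 ms; sum = 9.36771 ms.
Processing at 2 router(s): 2 × 1.4 ms = 2.8 ms.
End-to-end = 14.30 ms.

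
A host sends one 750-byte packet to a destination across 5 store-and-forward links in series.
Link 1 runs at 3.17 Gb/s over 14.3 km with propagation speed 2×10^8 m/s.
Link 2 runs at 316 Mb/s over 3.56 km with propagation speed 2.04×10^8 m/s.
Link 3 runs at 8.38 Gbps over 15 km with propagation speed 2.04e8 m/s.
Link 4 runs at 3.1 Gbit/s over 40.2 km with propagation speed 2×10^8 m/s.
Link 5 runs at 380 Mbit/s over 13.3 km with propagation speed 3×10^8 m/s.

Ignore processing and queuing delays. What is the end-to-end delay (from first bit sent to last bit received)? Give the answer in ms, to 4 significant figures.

0.4471 ms

L = 750 × 8 = 6000 bits.
Transmission delays (L/R per hop): 0.00189274, 0.0189873, 0.00071599, 0.00193548, 0.0157895 ms; sum = 0.039321 ms.
Propagation delays (d/s per hop): 0.0715, 0.017451, 0.0735294, 0.201, 0.0443333 ms; sum = 0.407814 ms.
End-to-end = 0.4471 ms.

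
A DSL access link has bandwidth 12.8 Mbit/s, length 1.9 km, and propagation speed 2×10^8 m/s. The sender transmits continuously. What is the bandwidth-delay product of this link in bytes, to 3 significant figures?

15.2 bytes

Propagation delay = 1900 / 200000000 = 9.5e-06 s.
BDP = R × t_prop = 12800000 × 9.5e-06 = 121.6 bits.
In bytes: 121.6/8 = 15.2 bytes.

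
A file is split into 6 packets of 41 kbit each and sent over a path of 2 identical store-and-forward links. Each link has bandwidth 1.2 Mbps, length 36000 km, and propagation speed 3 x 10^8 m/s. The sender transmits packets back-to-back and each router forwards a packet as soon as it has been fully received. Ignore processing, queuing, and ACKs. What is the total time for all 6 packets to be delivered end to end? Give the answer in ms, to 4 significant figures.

479.2 ms

Per-hop transmission t_tx = L/R = 41000/1200000 = 34.1667 ms.
Per-hop propagation t_prop = 36000000/300000000 = 120 ms.
Pipeline fill: first packet needs 2·t_tx to clear all hops; remaining 5 packets each add one t_tx.
Total = (2+6-1)·t_tx + 2·t_prop = 7·34.1667 + 2·120 = 479.2 ms.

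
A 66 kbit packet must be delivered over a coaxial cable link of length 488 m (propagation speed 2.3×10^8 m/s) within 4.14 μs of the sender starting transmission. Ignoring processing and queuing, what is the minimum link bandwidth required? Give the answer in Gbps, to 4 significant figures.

32.70 Gbps

Propagation delay = 488 / 2.3e+08 = 2.12174 μs.
Transmission budget = 4.14 − 2.12174 = 2.01826 μs.
R ≥ L / t_tx = 66000 bits / 2.01826e-06 s = 32.70 Gbps.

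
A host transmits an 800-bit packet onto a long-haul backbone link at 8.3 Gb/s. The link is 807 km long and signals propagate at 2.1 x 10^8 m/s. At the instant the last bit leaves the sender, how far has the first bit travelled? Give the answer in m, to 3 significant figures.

t_tx = L/R = 800/8.3e+09 = 9.63855e-08 s.
Distance = s × t_tx = 210000000 × 9.63855e-08 = 20.2 m.

20.2 m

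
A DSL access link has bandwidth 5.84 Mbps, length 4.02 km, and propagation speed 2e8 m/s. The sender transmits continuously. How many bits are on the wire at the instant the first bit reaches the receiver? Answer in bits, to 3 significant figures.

117 bits

Propagation delay = 4020 / 200000000 = 2.01e-05 s.
BDP = R × t_prop = 5840000 × 2.01e-05 = 117.384 bits.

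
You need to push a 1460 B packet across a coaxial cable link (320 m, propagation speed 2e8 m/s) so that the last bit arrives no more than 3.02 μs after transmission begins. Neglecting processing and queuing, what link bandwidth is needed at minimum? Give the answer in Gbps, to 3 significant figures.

L = 11680 bits.
Propagation delay = 320 / 200000000 = 1.6 μs.
Transmission budget = 3.02 − 1.6 = 1.42 μs.
R ≥ L / t_tx = 11680 bits / 1.42e-06 s = 8.23 Gbps.

8.23 Gbps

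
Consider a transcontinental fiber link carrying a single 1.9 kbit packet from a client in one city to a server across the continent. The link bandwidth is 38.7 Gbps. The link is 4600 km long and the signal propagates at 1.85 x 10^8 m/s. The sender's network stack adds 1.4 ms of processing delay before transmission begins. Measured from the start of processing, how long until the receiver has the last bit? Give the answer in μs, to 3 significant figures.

L = 1900 bits.
Transmission delay = L/R = 1900 / 38700000000 = 0.0490956 μs.
Propagation delay = d/s = 4600000 m / 185000000 m/s = 24864.9 μs.
Plus processing delay 1.4 ms = 1400 μs.
Total = 26300 μs.

26300 μs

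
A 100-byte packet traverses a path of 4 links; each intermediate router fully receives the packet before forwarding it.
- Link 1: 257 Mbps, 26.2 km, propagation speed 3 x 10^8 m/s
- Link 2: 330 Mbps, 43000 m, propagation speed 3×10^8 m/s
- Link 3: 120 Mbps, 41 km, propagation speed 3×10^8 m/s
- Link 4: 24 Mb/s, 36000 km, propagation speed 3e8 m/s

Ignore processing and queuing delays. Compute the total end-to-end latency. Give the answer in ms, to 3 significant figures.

120 ms

L = 100 × 8 = 800 bits.
Transmission delays (L/R per hop): 0.00311284, 0.00242424, 0.00666667, 0.0333333 ms; sum = 0.0455371 ms.
Propagation delays (d/s per hop): 0.0873333, 0.143333, 0.136667, 120 ms; sum = 120.367 ms.
End-to-end = 120 ms.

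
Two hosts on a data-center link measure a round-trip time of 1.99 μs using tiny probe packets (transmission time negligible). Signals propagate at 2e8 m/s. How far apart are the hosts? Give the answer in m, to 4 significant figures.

One-way propagation = RTT/2 = 0.995 μs.
d = s × t = 200000000 × 9.95e-07 = 199.0 m.

199.0 m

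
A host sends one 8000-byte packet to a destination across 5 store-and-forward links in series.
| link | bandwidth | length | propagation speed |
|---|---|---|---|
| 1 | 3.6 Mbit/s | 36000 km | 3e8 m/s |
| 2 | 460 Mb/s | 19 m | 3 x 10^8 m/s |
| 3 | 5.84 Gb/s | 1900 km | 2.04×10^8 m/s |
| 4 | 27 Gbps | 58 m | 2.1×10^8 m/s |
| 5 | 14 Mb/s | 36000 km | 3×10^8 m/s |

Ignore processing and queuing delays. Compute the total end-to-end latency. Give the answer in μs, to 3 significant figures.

272000 μs

L = 8000 × 8 = 64000 bits.
Transmission delays (L/R per hop): 17777.8, 139.13, 10.9589, 2.37037, 4571.43 μs; sum = 22501.7 μs.
Propagation delays (d/s per hop): 120000, 0.0633333, 9313.73, 0.27619, 120000 μs; sum = 249314 μs.
End-to-end = 272000 μs.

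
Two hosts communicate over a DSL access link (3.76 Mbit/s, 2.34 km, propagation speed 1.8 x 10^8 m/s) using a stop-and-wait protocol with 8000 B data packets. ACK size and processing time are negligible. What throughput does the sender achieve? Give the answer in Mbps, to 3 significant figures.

t_tx = L/R = 64000/3760000 = 0.0170213 s.
t_prop = 2340/180000000 = 1.3e-05 s; RTT = 2.6e-05 s.
Cycle = t_tx + RTT = 0.0170473 s.
Throughput = L / cycle = 64000 / 0.0170473 = 3.75 Mbps.

3.75 Mbps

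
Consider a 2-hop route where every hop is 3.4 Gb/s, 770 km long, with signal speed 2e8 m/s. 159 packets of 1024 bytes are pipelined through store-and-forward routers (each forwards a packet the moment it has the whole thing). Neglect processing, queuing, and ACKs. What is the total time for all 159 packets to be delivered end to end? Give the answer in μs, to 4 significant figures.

Per-hop transmission t_tx = L/R = 8192/3400000000 = 2.40941 μs.
Per-hop propagation t_prop = 770000/200000000 = 3850 μs.
Pipeline fill: first packet needs 2·t_tx to clear all hops; remaining 158 packets each add one t_tx.
Total = (2+159-1)·t_tx + 2·t_prop = 160·2.40941 + 2·3850 = 8086 μs.

8086 μs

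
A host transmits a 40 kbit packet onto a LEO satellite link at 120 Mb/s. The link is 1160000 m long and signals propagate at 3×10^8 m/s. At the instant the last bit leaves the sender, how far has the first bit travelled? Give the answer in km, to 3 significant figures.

t_tx = L/R = 40000/120000000 = 0.000333333 s.
Distance = s × t_tx = 300000000 × 0.000333333 = 100 km.

100 km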